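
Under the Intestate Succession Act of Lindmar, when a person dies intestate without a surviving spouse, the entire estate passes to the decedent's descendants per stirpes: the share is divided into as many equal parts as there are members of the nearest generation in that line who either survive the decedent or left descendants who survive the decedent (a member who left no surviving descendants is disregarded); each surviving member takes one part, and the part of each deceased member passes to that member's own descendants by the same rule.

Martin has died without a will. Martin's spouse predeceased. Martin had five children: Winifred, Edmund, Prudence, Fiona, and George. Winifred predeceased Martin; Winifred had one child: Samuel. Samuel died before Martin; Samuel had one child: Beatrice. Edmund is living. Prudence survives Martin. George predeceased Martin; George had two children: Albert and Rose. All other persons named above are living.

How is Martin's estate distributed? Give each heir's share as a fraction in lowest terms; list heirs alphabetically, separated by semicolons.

Albert 1/10; Beatrice 1/5; Edmund 1/5; Fiona 1/5; Prudence 1/5; Rose 1/10

There is no surviving spouse, so the entire estate passes to Martin's descendants per stirpes.
The estate is divided into 5 equal shares of 1/5 among Winifred, Edmund, Prudence, Fiona, George.
Winifred predeceased; the 1/5 allotted to Winifred's branch passes to Winifred's issue by representation.
Samuel's line is the sole branch at this level, so the full 1/5 passes to Samuel's issue by representation.
Beatrice is the sole taker at this level and receives the full 1/5.
Edmund is living and takes 1/5.
Prudence is living and takes 1/5.
Fiona is living and takes 1/5.
George predeceased; the 1/5 allotted to George's branch passes to George's issue by representation.
The 1/5 is divided into 2 equal shares of 1/10 among Albert, Rose.
Albert is living and takes 1/10.
Rose is living and takes 1/10.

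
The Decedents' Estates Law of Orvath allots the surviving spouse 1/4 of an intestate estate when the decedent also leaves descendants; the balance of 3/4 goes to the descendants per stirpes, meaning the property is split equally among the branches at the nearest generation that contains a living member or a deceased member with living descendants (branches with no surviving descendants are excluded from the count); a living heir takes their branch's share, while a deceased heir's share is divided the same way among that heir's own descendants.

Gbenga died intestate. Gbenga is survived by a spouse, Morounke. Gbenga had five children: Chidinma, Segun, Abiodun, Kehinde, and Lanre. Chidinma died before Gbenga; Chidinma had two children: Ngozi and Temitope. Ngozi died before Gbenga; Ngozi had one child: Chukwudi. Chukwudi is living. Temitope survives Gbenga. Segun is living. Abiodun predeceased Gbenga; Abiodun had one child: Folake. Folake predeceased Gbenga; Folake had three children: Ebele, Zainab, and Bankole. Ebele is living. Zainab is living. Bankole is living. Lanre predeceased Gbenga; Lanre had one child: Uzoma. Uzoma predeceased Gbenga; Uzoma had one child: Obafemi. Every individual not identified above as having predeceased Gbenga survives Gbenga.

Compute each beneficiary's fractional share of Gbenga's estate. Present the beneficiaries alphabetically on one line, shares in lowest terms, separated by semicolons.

Morounke, as surviving spouse, takes 1/4.
The remaining 3/4 passes to Gbenga's descendants per stirpes.
The 3/4 is divided into 5 equal shares of 3/20 among Chidinma, Segun, Abiodun, Kehinde, Lanre.
Chidinma predeceased; the 3/20 allotted to Chidinma's branch passes to Chidinma's issue by representation.
The 3/20 is divided into 2 equal shares of 3/40 among Ngozi, Temitope.
Ngozi predeceased; the 3/40 allotted to Ngozi's branch passes to Ngozi's issue by representation.
Chukwudi is the sole taker at this level and receives the full 3/40.
Temitope is living and takes 3/40.
Segun is living and takes 3/20.
Abiodun predeceased; the 3/20 allotted to Abiodun's branch passes to Abiodun's issue by representation.
Folake's line is the sole branch at this level, so the full 3/20 passes to Folake's issue by representation.
The 3/20 is divided into 3 equal shares of 1/20 among Ebele, Zainab, Bankole.
Ebele is living and takes 1/20.
Zainab is living and takes 1/20.
Bankole is living and takes 1/20.
Kehinde is living and takes 3/20.
Lanre predeceased; the 3/20 allotted to Lanre's branch passes to Lanre's issue by representation.
Uzoma's line is the sole branch at this level, so the full 3/20 passes to Uzoma's issue by representation.
Obafemi is the sole taker at this level and receives the full 3/20.

Bankole 1/20; Chukwudi 3/40; Ebele 1/20; Kehinde 3/20; Morounke 1/4; Obafemi 3/20; Segun 3/20; Temitope 3/40; Zainab 1/20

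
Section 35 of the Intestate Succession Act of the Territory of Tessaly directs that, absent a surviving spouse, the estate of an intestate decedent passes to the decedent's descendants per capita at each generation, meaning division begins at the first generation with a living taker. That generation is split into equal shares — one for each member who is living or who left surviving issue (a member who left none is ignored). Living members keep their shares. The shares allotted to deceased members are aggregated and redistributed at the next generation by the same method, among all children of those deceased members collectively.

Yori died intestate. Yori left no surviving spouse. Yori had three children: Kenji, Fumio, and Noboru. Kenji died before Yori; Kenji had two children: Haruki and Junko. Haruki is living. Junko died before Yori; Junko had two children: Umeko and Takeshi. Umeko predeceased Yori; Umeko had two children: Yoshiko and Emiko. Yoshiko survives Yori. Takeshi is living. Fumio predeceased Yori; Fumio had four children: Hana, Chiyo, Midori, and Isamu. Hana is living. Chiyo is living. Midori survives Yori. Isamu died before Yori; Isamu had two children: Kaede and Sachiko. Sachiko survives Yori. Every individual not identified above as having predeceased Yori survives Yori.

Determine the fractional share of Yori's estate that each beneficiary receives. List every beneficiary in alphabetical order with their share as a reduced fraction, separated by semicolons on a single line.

Chiyo 1/9; Emiko 1/36; Hana 1/9; Haruki 1/9; Kaede 1/18; Midori 1/9; Noboru 1/3; Sachiko 1/18; Takeshi 1/18; Yoshiko 1/36

There is no surviving spouse, so the entire estate passes to Yori's descendants per capita at each generation.
At generation 1 (Kenji, Fumio, Noboru) there are 3 shares of (1)/3 = 1/3 each.
Living: Noboru — each takes 1/3.
Deceased: Kenji and Fumio. Their combined 2/3 is pooled and carried to generation 2.
At generation 2 (Haruki, Junko, Hana, Chiyo, Midori, Isamu) there are 6 shares of (2/3)/6 = 1/9 each.
Living: Haruki, Hana, Chiyo, and Midori — each takes 1/9.
Deceased: Junko and Isamu. Their combined 2/9 is pooled and carried to generation 3.
At generation 3 (Umeko, Takeshi, Kaede, Sachiko) there are 4 shares of (2/9)/4 = 1/18 each.
Living: Takeshi, Kaede, and Sachiko — each takes 1/18.
Deceased: Umeko. That 1/18 share is carried to generation 4.
At generation 4 (Yoshiko, Emiko) there are 2 shares of (1/18)/2 = 1/36 each.
Living: Yoshiko and Emiko — each takes 1/36.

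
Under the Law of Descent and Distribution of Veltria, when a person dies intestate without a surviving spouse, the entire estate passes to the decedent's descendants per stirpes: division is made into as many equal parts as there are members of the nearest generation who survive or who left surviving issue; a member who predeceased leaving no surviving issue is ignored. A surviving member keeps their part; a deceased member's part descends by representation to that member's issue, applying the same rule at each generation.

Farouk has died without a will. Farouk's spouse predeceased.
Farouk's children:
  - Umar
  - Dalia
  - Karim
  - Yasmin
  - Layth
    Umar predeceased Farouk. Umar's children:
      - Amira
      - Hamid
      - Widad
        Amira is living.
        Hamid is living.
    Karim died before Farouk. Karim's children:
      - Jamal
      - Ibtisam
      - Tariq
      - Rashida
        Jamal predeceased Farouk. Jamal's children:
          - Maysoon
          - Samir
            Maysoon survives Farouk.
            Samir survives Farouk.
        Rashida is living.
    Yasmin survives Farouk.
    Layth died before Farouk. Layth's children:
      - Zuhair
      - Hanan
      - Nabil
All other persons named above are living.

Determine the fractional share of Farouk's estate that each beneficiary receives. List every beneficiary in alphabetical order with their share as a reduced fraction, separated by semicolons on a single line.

There is no surviving spouse, so the entire estate passes to Farouk's descendants per stirpes.
The estate is divided into 5 equal shares of 1/5 among Umar, Dalia, Karim, Yasmin, Layth.
Umar predeceased; the 1/5 allotted to Umar's branch passes to Umar's issue by representation.
The 1/5 is divided into 3 equal shares of 1/15 among Amira, Hamid, Widad.
Amira is living and takes 1/15.
Hamid is living and takes 1/15.
Widad is living and takes 1/15.
Dalia is living and takes 1/5.
Karim predeceased; the 1/5 allotted to Karim's branch passes to Karim's issue by representation.
The 1/5 is divided into 4 equal shares of 1/20 among Jamal, Ibtisam, Tariq, Rashida.
Jamal predeceased; the 1/20 allotted to Jamal's branch passes to Jamal's issue by representation.
The 1/20 is divided into 2 equal shares of 1/40 among Maysoon, Samir.
Maysoon is living and takes 1/40.
Samir is living and takes 1/40.
Ibtisam is living and takes 1/20.
Tariq is living and takes 1/20.
Rashida is living and takes 1/20.
Yasmin is living and takes 1/5.
Layth predeceased; the 1/5 allotted to Layth's branch passes to Layth's issue by representation.
The 1/5 is divided into 3 equal shares of 1/15 among Zuhair, Hanan, Nabil.
Zuhair is living and takes 1/15.
Hanan is living and takes 1/15.
Nabil is living and takes 1/15.

Amira 1/15; Dalia 1/5; Hamid 1/15; Hanan 1/15; Ibtisam 1/20; Maysoon 1/40; Nabil 1/15; Rashida 1/20; Samir 1/40; Tariq 1/20; Widad 1/15; Yasmin 1/5; Zuhair 1/15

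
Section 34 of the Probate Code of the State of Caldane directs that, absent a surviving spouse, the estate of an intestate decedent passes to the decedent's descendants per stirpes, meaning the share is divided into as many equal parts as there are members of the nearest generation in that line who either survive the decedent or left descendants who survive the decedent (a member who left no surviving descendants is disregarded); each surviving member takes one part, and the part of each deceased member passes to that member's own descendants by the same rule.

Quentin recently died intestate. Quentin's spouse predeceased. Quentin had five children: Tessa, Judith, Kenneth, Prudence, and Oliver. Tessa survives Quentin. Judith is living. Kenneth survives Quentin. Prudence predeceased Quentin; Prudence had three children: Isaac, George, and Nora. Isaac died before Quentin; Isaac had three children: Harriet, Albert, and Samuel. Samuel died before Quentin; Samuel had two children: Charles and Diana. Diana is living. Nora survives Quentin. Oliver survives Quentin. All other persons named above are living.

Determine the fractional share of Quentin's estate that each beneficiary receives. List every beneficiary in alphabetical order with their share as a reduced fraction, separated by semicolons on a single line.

There is no surviving spouse, so the entire estate passes to Quentin's descendants per stirpes.
The estate is divided into 5 equal shares of 1/5 among Tessa, Judith, Kenneth, Prudence, Oliver.
Tessa is living and takes 1/5.
Judith is living and takes 1/5.
Kenneth is living and takes 1/5.
Prudence predeceased; the 1/5 allotted to Prudence's branch passes to Prudence's issue by representation.
The 1/5 is divided into 3 equal shares of 1/15 among Isaac, George, Nora.
Isaac predeceased; the 1/15 allotted to Isaac's branch passes to Isaac's issue by representation.
The 1/15 is divided into 3 equal shares of 1/45 among Harriet, Albert, Samuel.
Harriet is living and takes 1/45.
Albert is living and takes 1/45.
Samuel predeceased; the 1/45 allotted to Samuel's branch passes to Samuel's issue by representation.
The 1/45 is divided into 2 equal shares of 1/90 among Charles, Diana.
Charles is living and takes 1/90.
Diana is living and takes 1/90.
George is living and takes 1/15.
Nora is living and takes 1/15.
Oliver is living and takes 1/5.

Albert 1/45; Charles 1/90; Diana 1/90; George 1/15; Harriet 1/45; Judith 1/5; Kenneth 1/5; Nora 1/15; Oliver 1/5; Tessa 1/5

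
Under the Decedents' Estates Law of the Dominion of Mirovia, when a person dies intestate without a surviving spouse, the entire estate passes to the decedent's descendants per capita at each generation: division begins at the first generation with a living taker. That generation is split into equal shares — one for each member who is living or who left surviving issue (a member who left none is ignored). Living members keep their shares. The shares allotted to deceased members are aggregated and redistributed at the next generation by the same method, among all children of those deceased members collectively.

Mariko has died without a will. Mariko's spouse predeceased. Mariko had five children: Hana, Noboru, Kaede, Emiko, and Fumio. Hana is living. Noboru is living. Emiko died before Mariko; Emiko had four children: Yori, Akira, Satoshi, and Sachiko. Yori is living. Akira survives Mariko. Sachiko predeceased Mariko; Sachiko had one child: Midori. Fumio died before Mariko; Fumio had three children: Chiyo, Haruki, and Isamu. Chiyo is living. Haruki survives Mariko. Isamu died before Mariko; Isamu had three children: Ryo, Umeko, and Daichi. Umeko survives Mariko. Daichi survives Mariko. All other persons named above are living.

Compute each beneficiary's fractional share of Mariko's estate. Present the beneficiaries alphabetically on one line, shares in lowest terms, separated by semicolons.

There is no surviving spouse, so the entire estate passes to Mariko's descendants per capita at each generation.
At generation 1 (Hana, Noboru, Kaede, Emiko, Fumio) there are 5 shares of (1)/5 = 1/5 each.
Living: Hana, Noboru, and Kaede — each takes 1/5.
Deceased: Emiko and Fumio. Their combined 2/5 is pooled and carried to generation 2.
At generation 2 (Yori, Akira, Satoshi, Sachiko, Chiyo, Haruki, Isamu) there are 7 shares of (2/5)/7 = 2/35 each.
Living: Yori, Akira, Satoshi, Chiyo, and Haruki — each takes 2/35.
Deceased: Sachiko and Isamu. Their combined 4/35 is pooled and carried to generation 3.
At generation 3 (Midori, Ryo, Umeko, Daichi) there are 4 shares of (4/35)/4 = 1/35 each.
Living: Midori, Ryo, Umeko, and Daichi — each takes 1/35.

Akira 2/35; Chiyo 2/35; Daichi 1/35; Hana 1/5; Haruki 2/35; Kaede 1/5; Midori 1/35; Noboru 1/5; Ryo 1/35; Satoshi 2/35; Umeko 1/35; Yori 2/35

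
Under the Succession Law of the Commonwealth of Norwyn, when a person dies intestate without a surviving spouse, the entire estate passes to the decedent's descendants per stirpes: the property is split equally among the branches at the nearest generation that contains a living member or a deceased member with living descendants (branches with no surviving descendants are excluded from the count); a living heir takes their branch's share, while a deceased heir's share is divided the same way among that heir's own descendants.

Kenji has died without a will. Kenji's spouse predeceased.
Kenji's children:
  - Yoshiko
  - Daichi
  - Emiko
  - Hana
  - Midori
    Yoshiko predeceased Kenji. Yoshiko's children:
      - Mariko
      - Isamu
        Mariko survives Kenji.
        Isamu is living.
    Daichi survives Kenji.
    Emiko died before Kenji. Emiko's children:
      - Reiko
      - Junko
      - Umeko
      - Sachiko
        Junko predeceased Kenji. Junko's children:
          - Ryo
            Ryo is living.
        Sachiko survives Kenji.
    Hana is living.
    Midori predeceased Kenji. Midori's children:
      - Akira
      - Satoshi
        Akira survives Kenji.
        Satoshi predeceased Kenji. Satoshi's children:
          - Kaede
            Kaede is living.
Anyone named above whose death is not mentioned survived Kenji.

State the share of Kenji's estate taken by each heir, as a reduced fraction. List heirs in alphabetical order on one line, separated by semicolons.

Akira 1/10; Daichi 1/5; Hana 1/5; Isamu 1/10; Kaede 1/10; Mariko 1/10; Reiko 1/20; Ryo 1/20; Sachiko 1/20; Umeko 1/20

There is no surviving spouse, so the entire estate passes to Kenji's descendants per stirpes.
The estate is divided into 5 equal shares of 1/5 among Yoshiko, Daichi, Emiko, Hana, Midori.
Yoshiko predeceased; the 1/5 allotted to Yoshiko's branch passes to Yoshiko's issue by representation.
The 1/5 is divided into 2 equal shares of 1/10 among Mariko, Isamu.
Mariko is living and takes 1/10.
Isamu is living and takes 1/10.
Daichi is living and takes 1/5.
Emiko predeceased; the 1/5 allotted to Emiko's branch passes to Emiko's issue by representation.
The 1/5 is divided into 4 equal shares of 1/20 among Reiko, Junko, Umeko, Sachiko.
Reiko is living and takes 1/20.
Junko predeceased; the 1/20 allotted to Junko's branch passes to Junko's issue by representation.
Ryo is the sole taker at this level and receives the full 1/20.
Umeko is living and takes 1/20.
Sachiko is living and takes 1/20.
Hana is living and takes 1/5.
Midori predeceased; the 1/5 allotted to Midori's branch passes to Midori's issue by representation.
The 1/5 is divided into 2 equal shares of 1/10 among Akira, Satoshi.
Akira is living and takes 1/10.
Satoshi predeceased; the 1/10 allotted to Satoshi's branch passes to Satoshi's issue by representation.
Kaede is the sole taker at this level and receives the full 1/10.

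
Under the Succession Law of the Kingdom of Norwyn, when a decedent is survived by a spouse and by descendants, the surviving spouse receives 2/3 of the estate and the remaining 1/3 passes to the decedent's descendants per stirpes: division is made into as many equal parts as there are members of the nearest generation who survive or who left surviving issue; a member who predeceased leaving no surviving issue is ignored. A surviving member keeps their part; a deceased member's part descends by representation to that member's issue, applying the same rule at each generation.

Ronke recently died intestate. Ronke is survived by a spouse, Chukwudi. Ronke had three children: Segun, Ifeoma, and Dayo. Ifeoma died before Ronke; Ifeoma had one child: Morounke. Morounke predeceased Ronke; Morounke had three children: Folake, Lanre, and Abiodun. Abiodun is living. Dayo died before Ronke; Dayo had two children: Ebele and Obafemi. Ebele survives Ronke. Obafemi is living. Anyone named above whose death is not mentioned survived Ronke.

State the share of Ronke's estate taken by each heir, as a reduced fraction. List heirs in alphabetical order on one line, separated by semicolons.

Abiodun 1/27; Chukwudi 2/3; Ebele 1/18; Folake 1/27; Lanre 1/27; Obafemi 1/18; Segun 1/9

Chukwudi, as surviving spouse, takes 2/3.
The remaining 1/3 passes to Ronke's descendants per stirpes.
The 1/3 is divided into 3 equal shares of 1/9 among Segun, Ifeoma, Dayo.
Segun is living and takes 1/9.
Ifeoma predeceased; the 1/9 allotted to Ifeoma's branch passes to Ifeoma's issue by representation.
Morounke's line is the sole branch at this level, so the full 1/9 passes to Morounke's issue by representation.
The 1/9 is divided into 3 equal shares of 1/27 among Folake, Lanre, Abiodun.
Folake is living and takes 1/27.
Lanre is living and takes 1/27.
Abiodun is living and takes 1/27.
Dayo predeceased; the 1/9 allotted to Dayo's branch passes to Dayo's issue by representation.
The 1/9 is divided into 2 equal shares of 1/18 among Ebele, Obafemi.
Ebele is living and takes 1/18.
Obafemi is living and takes 1/18.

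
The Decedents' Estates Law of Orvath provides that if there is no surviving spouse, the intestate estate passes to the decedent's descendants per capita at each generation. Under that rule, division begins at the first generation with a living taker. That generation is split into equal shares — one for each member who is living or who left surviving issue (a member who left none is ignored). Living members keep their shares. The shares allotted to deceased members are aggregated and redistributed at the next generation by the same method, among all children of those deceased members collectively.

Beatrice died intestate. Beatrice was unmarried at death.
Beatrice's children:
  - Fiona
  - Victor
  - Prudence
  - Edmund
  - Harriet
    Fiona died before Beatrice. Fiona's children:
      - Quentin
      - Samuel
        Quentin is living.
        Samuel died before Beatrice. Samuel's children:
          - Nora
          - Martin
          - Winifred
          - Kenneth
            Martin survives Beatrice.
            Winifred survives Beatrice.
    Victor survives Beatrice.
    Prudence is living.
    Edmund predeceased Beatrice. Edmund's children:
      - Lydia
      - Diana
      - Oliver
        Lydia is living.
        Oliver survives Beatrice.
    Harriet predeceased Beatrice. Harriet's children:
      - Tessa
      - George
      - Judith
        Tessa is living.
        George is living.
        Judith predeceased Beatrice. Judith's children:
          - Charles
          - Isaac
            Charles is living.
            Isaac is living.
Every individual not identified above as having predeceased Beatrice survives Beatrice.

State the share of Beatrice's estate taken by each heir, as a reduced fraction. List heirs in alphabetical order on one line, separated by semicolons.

There is no surviving spouse, so the entire estate passes to Beatrice's descendants per capita at each generation.
At generation 1 (Fiona, Victor, Prudence, Edmund, Harriet) there are 5 shares of (1)/5 = 1/5 each.
Living: Victor and Prudence — each takes 1/5.
Deceased: Fiona, Edmund, and Harriet. Their combined 3/5 is pooled and carried to generation 2.
At generation 2 (Quentin, Samuel, Lydia, Diana, Oliver, Tessa, George, Judith) there are 8 shares of (3/5)/8 = 3/40 each.
Living: Quentin, Lydia, Diana, Oliver, Tessa, and George — each takes 3/40.
Deceased: Samuel and Judith. Their combined 3/20 is pooled and carried to generation 3.
At generation 3 (Nora, Martin, Winifred, Kenneth, Charles, Isaac) there are 6 shares of (3/20)/6 = 1/40 each.
Living: Nora, Martin, Winifred, Kenneth, Charles, and Isaac — each takes 1/40.

Charles 1/40; Diana 3/40; George 3/40; Isaac 1/40; Kenneth 1/40; Lydia 3/40; Martin 1/40; Nora 1/40; Oliver 3/40; Prudence 1/5; Quentin 3/40; Tessa 3/40; Victor 1/5; Winifred 1/40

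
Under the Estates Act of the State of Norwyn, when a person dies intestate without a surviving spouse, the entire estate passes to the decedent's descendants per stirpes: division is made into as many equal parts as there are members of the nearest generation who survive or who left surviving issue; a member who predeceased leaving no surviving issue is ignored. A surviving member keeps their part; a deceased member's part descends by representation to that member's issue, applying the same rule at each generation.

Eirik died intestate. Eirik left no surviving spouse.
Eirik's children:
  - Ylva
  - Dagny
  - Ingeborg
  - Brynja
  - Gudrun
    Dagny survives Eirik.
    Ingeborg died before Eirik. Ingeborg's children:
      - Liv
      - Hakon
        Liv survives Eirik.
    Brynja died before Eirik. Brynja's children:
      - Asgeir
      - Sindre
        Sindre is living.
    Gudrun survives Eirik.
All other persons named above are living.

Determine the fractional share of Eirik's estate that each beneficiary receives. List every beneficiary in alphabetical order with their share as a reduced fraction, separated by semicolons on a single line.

Asgeir 1/10; Dagny 1/5; Gudrun 1/5; Hakon 1/10; Liv 1/10; Sindre 1/10; Ylva 1/5

There is no surviving spouse, so the entire estate passes to Eirik's descendants per stirpes.
The estate is divided into 5 equal shares of 1/5 among Ylva, Dagny, Ingeborg, Brynja, Gudrun.
Ylva is living and takes 1/5.
Dagny is living and takes 1/5.
Ingeborg predeceased; the 1/5 allotted to Ingeborg's branch passes to Ingeborg's issue by representation.
The 1/5 is divided into 2 equal shares of 1/10 among Liv, Hakon.
Liv is living and takes 1/10.
Hakon is living and takes 1/10.
Brynja predeceased; the 1/5 allotted to Brynja's branch passes to Brynja's issue by representation.
The 1/5 is divided into 2 equal shares of 1/10 among Asgeir, Sindre.
Asgeir is living and takes 1/10.
Sindre is living and takes 1/10.
Gudrun is living and takes 1/5.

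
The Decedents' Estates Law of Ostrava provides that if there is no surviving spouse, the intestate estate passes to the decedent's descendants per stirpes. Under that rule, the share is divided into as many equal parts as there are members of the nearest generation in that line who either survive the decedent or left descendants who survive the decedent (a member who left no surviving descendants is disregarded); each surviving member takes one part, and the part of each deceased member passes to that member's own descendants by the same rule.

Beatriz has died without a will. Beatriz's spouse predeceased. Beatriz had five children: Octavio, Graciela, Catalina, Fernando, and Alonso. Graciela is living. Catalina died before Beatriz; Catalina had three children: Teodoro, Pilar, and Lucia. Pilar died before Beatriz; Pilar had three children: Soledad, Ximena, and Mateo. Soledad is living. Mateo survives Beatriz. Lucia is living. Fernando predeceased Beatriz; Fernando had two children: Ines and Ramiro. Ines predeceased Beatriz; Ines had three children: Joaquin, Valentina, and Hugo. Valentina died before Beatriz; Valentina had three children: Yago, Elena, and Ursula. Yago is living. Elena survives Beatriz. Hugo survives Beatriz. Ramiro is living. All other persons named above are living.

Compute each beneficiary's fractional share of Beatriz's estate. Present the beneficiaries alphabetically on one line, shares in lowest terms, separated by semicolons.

There is no surviving spouse, so the entire estate passes to Beatriz's descendants per stirpes.
The estate is divided into 5 equal shares of 1/5 among Octavio, Graciela, Catalina, Fernando, Alonso.
Octavio is living and takes 1/5.
Graciela is living and takes 1/5.
Catalina predeceased; the 1/5 allotted to Catalina's branch passes to Catalina's issue by representation.
The 1/5 is divided into 3 equal shares of 1/15 among Teodoro, Pilar, Lucia.
Teodoro is living and takes 1/15.
Pilar predeceased; the 1/15 allotted to Pilar's branch passes to Pilar's issue by representation.
The 1/15 is divided into 3 equal shares of 1/45 among Soledad, Ximena, Mateo.
Soledad is living and takes 1/45.
Ximena is living and takes 1/45.
Mateo is living and takes 1/45.
Lucia is living and takes 1/15.
Fernando predeceased; the 1/5 allotted to Fernando's branch passes to Fernando's issue by representation.
The 1/5 is divided into 2 equal shares of 1/10 among Ines, Ramiro.
Ines predeceased; the 1/10 allotted to Ines's branch passes to Ines's issue by representation.
The 1/10 is divided into 3 equal shares of 1/30 among Joaquin, Valentina, Hugo.
Joaquin is living and takes 1/30.
Valentina predeceased; the 1/30 allotted to Valentina's branch passes to Valentina's issue by representation.
The 1/30 is divided into 3 equal shares of 1/90 among Yago, Elena, Ursula.
Yago is living and takes 1/90.
Elena is living and takes 1/90.
Ursula is living and takes 1/90.
Hugo is living and takes 1/30.
Ramiro is living and takes 1/10.
Alonso is living and takes 1/5.

Alonso 1/5; Elena 1/90; Graciela 1/5; Hugo 1/30; Joaquin 1/30; Lucia 1/15; Mateo 1/45; Octavio 1/5; Ramiro 1/10; Soledad 1/45; Teodoro 1/15; Ursula 1/90; Ximena 1/45; Yago 1/90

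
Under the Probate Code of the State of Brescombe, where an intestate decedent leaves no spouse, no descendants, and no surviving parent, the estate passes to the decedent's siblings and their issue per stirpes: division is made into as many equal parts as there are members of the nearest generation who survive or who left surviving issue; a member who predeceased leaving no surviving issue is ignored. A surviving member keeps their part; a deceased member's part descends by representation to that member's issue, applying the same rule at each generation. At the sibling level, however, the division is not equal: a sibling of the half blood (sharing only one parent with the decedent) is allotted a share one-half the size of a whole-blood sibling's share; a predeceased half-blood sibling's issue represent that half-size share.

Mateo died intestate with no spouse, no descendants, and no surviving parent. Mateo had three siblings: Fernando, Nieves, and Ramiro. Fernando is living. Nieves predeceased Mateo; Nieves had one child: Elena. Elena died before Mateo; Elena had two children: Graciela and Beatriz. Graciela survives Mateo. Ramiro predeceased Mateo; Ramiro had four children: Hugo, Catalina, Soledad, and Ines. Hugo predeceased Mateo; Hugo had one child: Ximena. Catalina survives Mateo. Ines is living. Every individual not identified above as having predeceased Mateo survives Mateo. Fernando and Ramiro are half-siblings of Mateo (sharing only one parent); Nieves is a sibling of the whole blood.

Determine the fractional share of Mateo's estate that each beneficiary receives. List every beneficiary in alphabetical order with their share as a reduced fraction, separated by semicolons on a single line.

Beatriz 1/4; Catalina 1/16; Fernando 1/4; Graciela 1/4; Ines 1/16; Soledad 1/16; Ximena 1/16

No spouse, descendants, or parent survives, so the estate passes to Mateo's siblings per stirpes.
Half-blood siblings count for one-half the weight of whole-blood siblings at the initial division.
Dividing 1 in proportion to weights (total weight 2): Fernando (weight 1/2) → 1/4; Nieves (weight 1) → 1/2; Ramiro (weight 1/2) → 1/4.
Fernando is living and takes 1/4.
Nieves predeceased; the 1/2 allotted to Nieves's branch passes to Nieves's issue by representation.
Elena's line is the sole branch at this level, so the full 1/2 passes to Elena's issue by representation.
The 1/2 is divided into 2 equal shares of 1/4 among Graciela, Beatriz.
Graciela is living and takes 1/4.
Beatriz is living and takes 1/4.
Ramiro predeceased; the 1/4 allotted to Ramiro's branch passes to Ramiro's issue by representation.
The 1/4 is divided into 4 equal shares of 1/16 among Hugo, Catalina, Soledad, Ines.
Hugo predeceased; the 1/16 allotted to Hugo's branch passes to Hugo's issue by representation.
Ximena is the sole taker at this level and receives the full 1/16.
Catalina is living and takes 1/16.
Soledad is living and takes 1/16.
Ines is living and takes 1/16.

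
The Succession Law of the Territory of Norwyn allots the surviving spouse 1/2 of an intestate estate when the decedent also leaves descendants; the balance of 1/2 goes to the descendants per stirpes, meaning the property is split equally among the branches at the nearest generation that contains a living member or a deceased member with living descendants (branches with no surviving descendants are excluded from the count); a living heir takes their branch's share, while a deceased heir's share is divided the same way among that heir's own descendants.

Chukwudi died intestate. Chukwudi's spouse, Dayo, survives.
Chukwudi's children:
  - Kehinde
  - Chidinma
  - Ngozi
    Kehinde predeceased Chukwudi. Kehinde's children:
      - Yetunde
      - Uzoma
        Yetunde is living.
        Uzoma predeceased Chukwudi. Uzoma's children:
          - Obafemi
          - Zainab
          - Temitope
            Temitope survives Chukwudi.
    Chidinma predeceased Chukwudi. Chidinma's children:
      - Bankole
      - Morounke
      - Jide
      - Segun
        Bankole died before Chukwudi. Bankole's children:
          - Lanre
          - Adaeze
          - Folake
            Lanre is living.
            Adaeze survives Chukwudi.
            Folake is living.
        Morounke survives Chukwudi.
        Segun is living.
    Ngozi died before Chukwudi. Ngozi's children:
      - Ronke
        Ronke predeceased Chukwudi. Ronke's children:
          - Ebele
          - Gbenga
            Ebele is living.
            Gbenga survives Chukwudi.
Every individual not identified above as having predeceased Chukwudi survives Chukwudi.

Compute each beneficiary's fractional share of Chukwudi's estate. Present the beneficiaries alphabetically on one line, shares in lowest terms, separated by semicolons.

Adaeze 1/72; Dayo 1/2; Ebele 1/12; Folake 1/72; Gbenga 1/12; Jide 1/24; Lanre 1/72; Morounke 1/24; Obafemi 1/36; Segun 1/24; Temitope 1/36; Yetunde 1/12; Zainab 1/36

Dayo, as surviving spouse, takes 1/2.
The remaining 1/2 passes to Chukwudi's descendants per stirpes.
The 1/2 is divided into 3 equal shares of 1/6 among Kehinde, Chidinma, Ngozi.
Kehinde predeceased; the 1/6 allotted to Kehinde's branch passes to Kehinde's issue by representation.
The 1/6 is divided into 2 equal shares of 1/12 among Yetunde, Uzoma.
Yetunde is living and takes 1/12.
Uzoma predeceased; the 1/12 allotted to Uzoma's branch passes to Uzoma's issue by representation.
The 1/12 is divided into 3 equal shares of 1/36 among Obafemi, Zainab, Temitope.
Obafemi is living and takes 1/36.
Zainab is living and takes 1/36.
Temitope is living and takes 1/36.
Chidinma predeceased; the 1/6 allotted to Chidinma's branch passes to Chidinma's issue by representation.
The 1/6 is divided into 4 equal shares of 1/24 among Bankole, Morounke, Jide, Segun.
Bankole predeceased; the 1/24 allotted to Bankole's branch passes to Bankole's issue by representation.
The 1/24 is divided into 3 equal shares of 1/72 among Lanre, Adaeze, Folake.
Lanre is living and takes 1/72.
Adaeze is living and takes 1/72.
Folake is living and takes 1/72.
Morounke is living and takes 1/24.
Jide is living and takes 1/24.
Segun is living and takes 1/24.
Ngozi predeceased; the 1/6 allotted to Ngozi's branch passes to Ngozi's issue by representation.
Ronke's line is the sole branch at this level, so the full 1/6 passes to Ronke's issue by representation.
The 1/6 is divided into 2 equal shares of 1/12 among Ebele, Gbenga.
Ebele is living and takes 1/12.
Gbenga is living and takes 1/12.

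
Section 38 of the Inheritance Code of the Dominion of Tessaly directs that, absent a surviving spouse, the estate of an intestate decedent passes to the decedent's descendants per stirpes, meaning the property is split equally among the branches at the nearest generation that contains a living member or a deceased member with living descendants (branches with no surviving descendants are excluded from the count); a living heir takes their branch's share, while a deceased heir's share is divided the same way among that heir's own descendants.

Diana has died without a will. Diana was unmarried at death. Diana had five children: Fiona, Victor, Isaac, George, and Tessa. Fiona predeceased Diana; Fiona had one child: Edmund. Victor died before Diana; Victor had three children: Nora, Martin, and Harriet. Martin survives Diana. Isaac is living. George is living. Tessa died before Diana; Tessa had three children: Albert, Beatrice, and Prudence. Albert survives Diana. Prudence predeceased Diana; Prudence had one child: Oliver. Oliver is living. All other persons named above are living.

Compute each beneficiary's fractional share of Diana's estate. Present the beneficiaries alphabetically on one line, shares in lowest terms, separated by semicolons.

There is no surviving spouse, so the entire estate passes to Diana's descendants per stirpes.
The estate is divided into 5 equal shares of 1/5 among Fiona, Victor, Isaac, George, Tessa.
Fiona predeceased; the 1/5 allotted to Fiona's branch passes to Fiona's issue by representation.
Edmund is the sole taker at this level and receives the full 1/5.
Victor predeceased; the 1/5 allotted to Victor's branch passes to Victor's issue by representation.
The 1/5 is divided into 3 equal shares of 1/15 among Nora, Martin, Harriet.
Nora is living and takes 1/15.
Martin is living and takes 1/15.
Harriet is living and takes 1/15.
Isaac is living and takes 1/5.
George is living and takes 1/5.
Tessa predeceased; the 1/5 allotted to Tessa's branch passes to Tessa's issue by representation.
The 1/5 is divided into 3 equal shares of 1/15 among Albert, Beatrice, Prudence.
Albert is living and takes 1/15.
Beatrice is living and takes 1/15.
Prudence predeceased; the 1/15 allotted to Prudence's branch passes to Prudence's issue by representation.
Oliver is the sole taker at this level and receives the full 1/15.

Albert 1/15; Beatrice 1/15; Edmund 1/5; George 1/5; Harriet 1/15; Isaac 1/5; Martin 1/15; Nora 1/15; Oliver 1/15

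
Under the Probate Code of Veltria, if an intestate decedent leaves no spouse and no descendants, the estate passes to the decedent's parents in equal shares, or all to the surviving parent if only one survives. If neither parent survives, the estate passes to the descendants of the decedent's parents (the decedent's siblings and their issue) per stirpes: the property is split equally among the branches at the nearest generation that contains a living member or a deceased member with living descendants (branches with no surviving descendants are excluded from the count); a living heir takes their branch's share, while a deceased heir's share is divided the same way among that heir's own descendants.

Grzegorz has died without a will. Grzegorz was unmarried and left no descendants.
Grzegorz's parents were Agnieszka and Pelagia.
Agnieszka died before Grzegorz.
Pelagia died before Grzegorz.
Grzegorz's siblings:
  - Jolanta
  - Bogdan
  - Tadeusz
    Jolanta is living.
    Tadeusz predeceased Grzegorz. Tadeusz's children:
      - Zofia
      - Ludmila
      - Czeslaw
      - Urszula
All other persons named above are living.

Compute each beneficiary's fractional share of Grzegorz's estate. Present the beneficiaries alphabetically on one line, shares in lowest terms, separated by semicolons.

Neither parent survives and there are no descendants, so the estate passes to Grzegorz's siblings and their issue per stirpes.
The estate is divided into 3 equal shares of 1/3 among Jolanta, Bogdan, Tadeusz.
Jolanta is living and takes 1/3.
Bogdan is living and takes 1/3.
Tadeusz predeceased; the 1/3 allotted to Tadeusz's branch passes to Tadeusz's issue by representation.
The 1/3 is divided into 4 equal shares of 1/12 among Zofia, Ludmila, Czeslaw, Urszula.
Zofia is living and takes 1/12.
Ludmila is living and takes 1/12.
Czeslaw is living and takes 1/12.
Urszula is living and takes 1/12.

Bogdan 1/3; Czeslaw 1/12; Jolanta 1/3; Ludmila 1/12; Urszula 1/12; Zofia 1/12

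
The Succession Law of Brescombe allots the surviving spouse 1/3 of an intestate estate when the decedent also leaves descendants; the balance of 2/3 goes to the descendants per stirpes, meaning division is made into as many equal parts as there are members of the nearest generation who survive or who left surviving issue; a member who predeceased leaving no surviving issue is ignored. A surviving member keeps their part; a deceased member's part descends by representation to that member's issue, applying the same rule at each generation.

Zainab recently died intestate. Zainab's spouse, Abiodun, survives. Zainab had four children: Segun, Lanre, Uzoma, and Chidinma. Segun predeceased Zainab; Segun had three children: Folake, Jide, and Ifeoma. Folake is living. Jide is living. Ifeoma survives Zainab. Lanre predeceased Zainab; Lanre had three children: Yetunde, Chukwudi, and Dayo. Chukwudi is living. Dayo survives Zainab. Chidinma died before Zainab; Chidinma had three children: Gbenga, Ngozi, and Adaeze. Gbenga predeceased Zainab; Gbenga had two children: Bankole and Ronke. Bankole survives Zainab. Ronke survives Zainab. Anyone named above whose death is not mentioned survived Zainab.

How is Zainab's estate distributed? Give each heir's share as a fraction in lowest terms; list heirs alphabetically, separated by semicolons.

Abiodun 1/3; Adaeze 1/18; Bankole 1/36; Chukwudi 1/18; Dayo 1/18; Folake 1/18; Ifeoma 1/18; Jide 1/18; Ngozi 1/18; Ronke 1/36; Uzoma 1/6; Yetunde 1/18

Abiodun, as surviving spouse, takes 1/3.
The remaining 2/3 passes to Zainab's descendants per stirpes.
The 2/3 is divided into 4 equal shares of 1/6 among Segun, Lanre, Uzoma, Chidinma.
Segun predeceased; the 1/6 allotted to Segun's branch passes to Segun's issue by representation.
The 1/6 is divided into 3 equal shares of 1/18 among Folake, Jide, Ifeoma.
Folake is living and takes 1/18.
Jide is living and takes 1/18.
Ifeoma is living and takes 1/18.
Lanre predeceased; the 1/6 allotted to Lanre's branch passes to Lanre's issue by representation.
The 1/6 is divided into 3 equal shares of 1/18 among Yetunde, Chukwudi, Dayo.
Yetunde is living and takes 1/18.
Chukwudi is living and takes 1/18.
Dayo is living and takes 1/18.
Uzoma is living and takes 1/6.
Chidinma predeceased; the 1/6 allotted to Chidinma's branch passes to Chidinma's issue by representation.
The 1/6 is divided into 3 equal shares of 1/18 among Gbenga, Ngozi, Adaeze.
Gbenga predeceased; the 1/18 allotted to Gbenga's branch passes to Gbenga's issue by representation.
The 1/18 is divided into 2 equal shares of 1/36 among Bankole, Ronke.
Bankole is living and takes 1/36.
Ronke is living and takes 1/36.
Ngozi is living and takes 1/18.
Adaeze is living and takes 1/18.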